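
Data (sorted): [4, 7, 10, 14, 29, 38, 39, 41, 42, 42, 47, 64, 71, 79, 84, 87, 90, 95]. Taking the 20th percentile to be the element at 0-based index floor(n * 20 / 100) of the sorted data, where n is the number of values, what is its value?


The dataset has n = 18 elements.
Index = floor(18 * 20 / 100) = floor(360 / 100) = floor(3.6) = 3
Counting from index 0 in the sorted data, the element at index 3 is 14.
Final answer: 14


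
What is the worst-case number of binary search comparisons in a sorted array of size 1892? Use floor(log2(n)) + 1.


Binary search halves the search space each step.
Maximum comparisons = floor(log2(1892)) + 1
log2(1892) = 10.8857
floor(log2(1892)) = 10, so 10 + 1 = 11
Final answer: 11


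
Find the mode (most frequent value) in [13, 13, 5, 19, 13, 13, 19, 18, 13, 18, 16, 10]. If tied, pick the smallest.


Count the frequency of each value:
  5 appears 1 time(s)
  10 appears 1 time(s)
  13 appears 5 time(s)
  16 appears 1 time(s)
  18 appears 2 time(s)
  19 appears 2 time(s)
Maximum frequency is 5.
Only 13 reaches that frequency, so it is the mode.
Final answer: 13


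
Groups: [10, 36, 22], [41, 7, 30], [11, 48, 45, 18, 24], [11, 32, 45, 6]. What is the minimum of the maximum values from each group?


Find max of each group:
  Group 1: [10, 36, 22] -> max = 36
  Group 2: [41, 7, 30] -> max = 41
  Group 3: [11, 48, 45, 18, 24] -> max = 48
  Group 4: [11, 32, 45, 6] -> max = 45
Maxes: [36, 41, 48, 45]
Minimum of maxes = 36
Final answer: 36


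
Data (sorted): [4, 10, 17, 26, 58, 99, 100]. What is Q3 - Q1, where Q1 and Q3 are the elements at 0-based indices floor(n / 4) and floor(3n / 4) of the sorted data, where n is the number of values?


The data has n = 7 elements.
Q1 index = floor(7 / 4) = floor(1.75) = 1; Q3 index = floor(3 * 7 / 4) = floor(5.25) = 5
Q1 = element at index 1 = 10
Q3 = element at index 5 = 99
IQR = 99 - 10 = 89
Final answer: 89


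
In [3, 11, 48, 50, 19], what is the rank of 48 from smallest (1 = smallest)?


Sort ascending: [3, 11, 19, 48, 50]
Find 48 in the sorted list.
48 is at position 4 (1-indexed).
Final answer: 4


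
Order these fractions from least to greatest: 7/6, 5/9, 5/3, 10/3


Convert to decimal for comparison:
  7/6 = 1.1667
  5/9 = 0.5556
  5/3 = 1.6667
  10/3 = 3.3333
Decimals in increasing order: 0.5556 < 1.1667 < 1.6667 < 3.3333
Writing each back as its fraction gives the sorted order.
Final answer: 5/9, 7/6, 5/3, 10/3


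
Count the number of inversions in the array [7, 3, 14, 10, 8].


For each element, count the later elements that are smaller than it:
  7 (index 0): smaller elements after it = [3] -> 1
  3 (index 1): smaller elements after it = [] -> 0
  14 (index 2): smaller elements after it = [10, 8] -> 2
  10 (index 3): smaller elements after it = [8] -> 1
Total inversions = 1 + 0 + 2 + 1 = 4
Final answer: 4


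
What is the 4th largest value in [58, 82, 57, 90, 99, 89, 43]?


Sort descending: [99, 90, 89, 82, 58, 57, 43]
The 4th element (1-indexed) is at index 3.
Value = 82
Final answer: 82


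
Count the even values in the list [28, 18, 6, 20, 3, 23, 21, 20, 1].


Check each element:
  28 is even
  18 is even
  6 is even
  20 is even
  3 is odd
  23 is odd
  21 is odd
  20 is even
  1 is odd
Evens: [28, 18, 6, 20, 20]
Count of evens = 5
Final answer: 5


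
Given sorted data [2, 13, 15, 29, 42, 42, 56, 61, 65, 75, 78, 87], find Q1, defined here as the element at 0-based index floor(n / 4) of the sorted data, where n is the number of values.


The list has n = 12 elements.
Q1 index = floor(12 / 4) = floor(3) = 3
Counting from index 0 in the sorted data, the element at index 3 is 29.
Final answer: 29


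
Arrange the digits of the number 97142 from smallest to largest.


The number 97142 has digits: 9, 7, 1, 4, 2
Sorted: 1, 2, 4, 7, 9
Joining the sorted digits gives the result.
Final answer: 12479


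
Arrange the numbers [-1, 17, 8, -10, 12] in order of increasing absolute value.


Compute absolute values:
  |-1| = 1
  |17| = 17
  |8| = 8
  |-10| = 10
  |12| = 12
Absolute values in increasing order: 1 < 8 < 10 < 12 < 17
Listing the original numbers in that order gives the answer.
Final answer: [-1, 8, -10, 12, 17]


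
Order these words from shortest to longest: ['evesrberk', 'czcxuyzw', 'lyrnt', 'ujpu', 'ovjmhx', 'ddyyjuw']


Compute lengths:
  'evesrberk' has length 9
  'czcxuyzw' has length 8
  'lyrnt' has length 5
  'ujpu' has length 4
  'ovjmhx' has length 6
  'ddyyjuw' has length 7
Lengths in increasing order: 4 < 5 < 6 < 7 < 8 < 9
Listing the words in that order gives the answer.
Final answer: ['ujpu', 'lyrnt', 'ovjmhx', 'ddyyjuw', 'czcxuyzw', 'evesrberk']


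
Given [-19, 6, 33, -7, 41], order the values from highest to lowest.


Original list: [-19, 6, 33, -7, 41]
Repeatedly take the largest remaining element:
  Remaining [-19, 6, 33, -7, 41] -> largest is 41
  Remaining [-19, 6, 33, -7] -> largest is 33
  Remaining [-19, 6, -7] -> largest is 6
  Remaining [-19, -7] -> largest is -7
  Remaining [-19] -> largest is -19
Collecting the picks in order gives the descending list.
Final answer: [41, 33, 6, -7, -19]


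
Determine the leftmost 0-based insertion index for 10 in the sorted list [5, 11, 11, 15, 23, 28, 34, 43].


List is sorted: [5, 11, 11, 15, 23, 28, 34, 43]
We need the leftmost position where 10 can be inserted, i.e. the first index whose element is >= 10 (or the end of the list if none is).
Binary search with low=0, high=8 (0-based indices):
  low=0, high=8, mid=4: a[4]=23 >= 10, so high = 4
  low=0, high=4, mid=2: a[2]=11 >= 10, so high = 2
  low=0, high=2, mid=1: a[1]=11 >= 10, so high = 1
  low=0, high=1, mid=0: a[0]=5 < 10, so low = 1
Now low = high = 1, so the insertion index is 1.
Final answer: 1


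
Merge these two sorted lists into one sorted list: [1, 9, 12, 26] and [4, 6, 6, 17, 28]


List A: [1, 9, 12, 26]
List B: [4, 6, 6, 17, 28]
Repeatedly compare the front elements and take the smaller:
  1 vs 4 -> take 1
  9 vs 4 -> take 4
  9 vs 6 -> take 6
  9 vs 6 -> take 6
  9 vs 17 -> take 9
  12 vs 17 -> take 12
  26 vs 17 -> take 17
  26 vs 28 -> take 26
  A is exhausted; append the rest of B: [28]
Final answer: [1, 4, 6, 6, 9, 12, 17, 26, 28]


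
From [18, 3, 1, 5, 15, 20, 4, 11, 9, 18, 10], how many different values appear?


List all unique values:
Distinct values: [1, 3, 4, 5, 9, 10, 11, 15, 18, 20]
Count = 10
Final answer: 10


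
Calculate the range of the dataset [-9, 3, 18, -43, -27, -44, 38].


Maximum value: 38
Minimum value: -44
Range = 38 - (-44) = 82
Final answer: 82


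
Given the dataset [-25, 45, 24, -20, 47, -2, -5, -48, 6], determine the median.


First, sort the list: [-48, -25, -20, -5, -2, 6, 24, 45, 47]
The list has 9 elements (odd count).
The middle index is 4 (0-based), and the element there is -2.
Final answer: -2


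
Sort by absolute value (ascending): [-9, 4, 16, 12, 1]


Compute absolute values:
  |-9| = 9
  |4| = 4
  |16| = 16
  |12| = 12
  |1| = 1
Absolute values in increasing order: 1 < 4 < 9 < 12 < 16
Listing the original numbers in that order gives the answer.
Final answer: [1, 4, -9, 12, 16]


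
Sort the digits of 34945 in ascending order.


The number 34945 has digits: 3, 4, 9, 4, 5
Sorted: 3, 4, 4, 5, 9
Joining the sorted digits gives the result.
Final answer: 34459


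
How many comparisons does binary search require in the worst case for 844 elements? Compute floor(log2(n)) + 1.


Binary search halves the search space each step.
Maximum comparisons = floor(log2(844)) + 1
log2(844) = 9.7211
floor(log2(844)) = 9, so 9 + 1 = 10
Final answer: 10


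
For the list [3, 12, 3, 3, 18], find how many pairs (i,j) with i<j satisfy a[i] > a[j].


For each element, count the later elements that are smaller than it:
  3 (index 0): smaller elements after it = [] -> 0
  12 (index 1): smaller elements after it = [3, 3] -> 2
  3 (index 2): smaller elements after it = [] -> 0
  3 (index 3): smaller elements after it = [] -> 0
Total inversions = 0 + 2 + 0 + 0 = 2
Final answer: 2


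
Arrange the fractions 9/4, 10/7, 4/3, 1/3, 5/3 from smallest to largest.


Convert to decimal for comparison:
  9/4 = 2.25
  10/7 = 1.4286
  4/3 = 1.3333
  1/3 = 0.3333
  5/3 = 1.6667
Decimals in increasing order: 0.3333 < 1.3333 < 1.4286 < 1.6667 < 2.25
Writing each back as its fraction gives the sorted order.
Final answer: 1/3, 4/3, 10/7, 5/3, 9/4


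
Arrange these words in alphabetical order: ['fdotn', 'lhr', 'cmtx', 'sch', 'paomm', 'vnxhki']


Compare strings character by character (the first differing letter decides):
  'cmtx' < 'fdotn' since 'c' < 'f' at position 1
  'fdotn' < 'lhr' since 'f' < 'l' at position 1
  'lhr' < 'paomm' since 'l' < 'p' at position 1
  'paomm' < 'sch' since 'p' < 's' at position 1
  'sch' < 'vnxhki' since 's' < 'v' at position 1
Chaining these comparisons gives the alphabetical order.
Final answer: ['cmtx', 'fdotn', 'lhr', 'paomm', 'sch', 'vnxhki']


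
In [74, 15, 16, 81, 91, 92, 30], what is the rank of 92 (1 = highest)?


Sort descending: [92, 91, 81, 74, 30, 16, 15]
Find 92 in the sorted list.
92 is at position 1.
Final answer: 1


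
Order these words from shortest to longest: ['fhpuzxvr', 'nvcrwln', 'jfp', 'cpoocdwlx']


Compute lengths:
  'fhpuzxvr' has length 8
  'nvcrwln' has length 7
  'jfp' has length 3
  'cpoocdwlx' has length 9
Lengths in increasing order: 3 < 7 < 8 < 9
Listing the words in that order gives the answer.
Final answer: ['jfp', 'nvcrwln', 'fhpuzxvr', 'cpoocdwlx']


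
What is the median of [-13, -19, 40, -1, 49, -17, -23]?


First, sort the list: [-23, -19, -17, -13, -1, 40, 49]
The list has 7 elements (odd count).
The middle index is 3 (0-based), and the element there is -13.
Final answer: -13


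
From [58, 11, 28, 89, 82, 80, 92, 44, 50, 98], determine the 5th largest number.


Sort descending: [98, 92, 89, 82, 80, 58, 50, 44, 28, 11]
The 5th element (1-indexed) is at index 4.
Value = 80
Final answer: 80


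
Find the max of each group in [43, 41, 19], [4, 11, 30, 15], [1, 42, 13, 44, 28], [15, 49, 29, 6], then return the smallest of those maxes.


Find max of each group:
  Group 1: [43, 41, 19] -> max = 43
  Group 2: [4, 11, 30, 15] -> max = 30
  Group 3: [1, 42, 13, 44, 28] -> max = 44
  Group 4: [15, 49, 29, 6] -> max = 49
Maxes: [43, 30, 44, 49]
Minimum of maxes = 30
Final answer: 30


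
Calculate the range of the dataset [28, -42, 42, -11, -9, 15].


Maximum value: 42
Minimum value: -42
Range = 42 - (-42) = 84
Final answer: 84


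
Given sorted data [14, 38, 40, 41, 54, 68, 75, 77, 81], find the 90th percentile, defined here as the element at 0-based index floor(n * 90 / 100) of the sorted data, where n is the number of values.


The dataset has n = 9 elements.
Index = floor(9 * 90 / 100) = floor(810 / 100) = floor(8.1) = 8
Counting from index 0 in the sorted data, the element at index 8 is 81.
Final answer: 81


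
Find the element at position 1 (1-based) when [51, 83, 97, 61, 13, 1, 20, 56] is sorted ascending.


Sort ascending: [1, 13, 20, 51, 56, 61, 83, 97]
The 1st element (1-indexed) is at index 0.
Value = 1
Final answer: 1


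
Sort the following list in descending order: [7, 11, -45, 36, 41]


Original list: [7, 11, -45, 36, 41]
Repeatedly take the largest remaining element:
  Remaining [7, 11, -45, 36, 41] -> largest is 41
  Remaining [7, 11, -45, 36] -> largest is 36
  Remaining [7, 11, -45] -> largest is 11
  Remaining [7, -45] -> largest is 7
  Remaining [-45] -> largest is -45
Collecting the picks in order gives the descending list.
Final answer: [41, 36, 11, 7, -45]


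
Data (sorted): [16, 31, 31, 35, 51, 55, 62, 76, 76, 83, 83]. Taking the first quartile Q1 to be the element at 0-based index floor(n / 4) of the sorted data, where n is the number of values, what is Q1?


The list has n = 11 elements.
Q1 index = floor(11 / 4) = floor(2.75) = 2
Counting from index 0 in the sorted data, the element at index 2 is 31.
Final answer: 31


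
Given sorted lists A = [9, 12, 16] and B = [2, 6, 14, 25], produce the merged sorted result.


List A: [9, 12, 16]
List B: [2, 6, 14, 25]
Repeatedly compare the front elements and take the smaller:
  9 vs 2 -> take 2
  9 vs 6 -> take 6
  9 vs 14 -> take 9
  12 vs 14 -> take 12
  16 vs 14 -> take 14
  16 vs 25 -> take 16
  A is exhausted; append the rest of B: [25]
Final answer: [2, 6, 9, 12, 14, 16, 25]


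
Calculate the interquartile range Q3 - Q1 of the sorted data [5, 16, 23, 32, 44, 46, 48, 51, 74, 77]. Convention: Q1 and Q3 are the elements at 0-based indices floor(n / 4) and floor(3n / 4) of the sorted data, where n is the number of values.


The data has n = 10 elements.
Q1 index = floor(10 / 4) = floor(2.5) = 2; Q3 index = floor(3 * 10 / 4) = floor(7.5) = 7
Q1 = element at index 2 = 23
Q3 = element at index 7 = 51
IQR = 51 - 23 = 28
Final answer: 28


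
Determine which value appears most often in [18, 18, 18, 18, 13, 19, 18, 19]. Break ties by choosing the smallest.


Count the frequency of each value:
  13 appears 1 time(s)
  18 appears 5 time(s)
  19 appears 2 time(s)
Maximum frequency is 5.
Only 18 reaches that frequency, so it is the mode.
Final answer: 18


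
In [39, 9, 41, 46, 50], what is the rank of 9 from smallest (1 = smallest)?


Sort ascending: [9, 39, 41, 46, 50]
Find 9 in the sorted list.
9 is at position 1 (1-indexed).
Final answer: 1


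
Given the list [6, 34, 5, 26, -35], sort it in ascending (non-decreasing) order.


Original list: [6, 34, 5, 26, -35]
Repeatedly take the smallest remaining element:
  Remaining [6, 34, 5, 26, -35] -> smallest is -35
  Remaining [6, 34, 5, 26] -> smallest is 5
  Remaining [6, 34, 26] -> smallest is 6
  Remaining [34, 26] -> smallest is 26
  Remaining [34] -> smallest is 34
Collecting the picks in order gives the sorted list.
Final answer: [-35, 5, 6, 26, 34]


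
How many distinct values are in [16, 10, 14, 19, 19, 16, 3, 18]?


List all unique values:
Distinct values: [3, 10, 14, 16, 18, 19]
Count = 6
Final answer: 6


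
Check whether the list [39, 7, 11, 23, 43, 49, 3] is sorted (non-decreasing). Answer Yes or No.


Check consecutive pairs:
  39 <= 7? False
  7 <= 11? True
  11 <= 23? True
  23 <= 43? True
  43 <= 49? True
  49 <= 3? False
2 consecutive pair(s) are out of order, so the list is not sorted.
Final answer: No


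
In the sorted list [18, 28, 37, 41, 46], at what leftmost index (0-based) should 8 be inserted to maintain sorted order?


List is sorted: [18, 28, 37, 41, 46]
We need the leftmost position where 8 can be inserted, i.e. the first index whose element is >= 8 (or the end of the list if none is).
Binary search with low=0, high=5 (0-based indices):
  low=0, high=5, mid=2: a[2]=37 >= 8, so high = 2
  low=0, high=2, mid=1: a[1]=28 >= 8, so high = 1
  low=0, high=1, mid=0: a[0]=18 >= 8, so high = 0
Now low = high = 0, so the insertion index is 0.
Final answer: 0


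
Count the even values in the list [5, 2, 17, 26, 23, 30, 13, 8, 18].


Check each element:
  5 is odd
  2 is even
  17 is odd
  26 is even
  23 is odd
  30 is even
  13 is odd
  8 is even
  18 is even
Evens: [2, 26, 30, 8, 18]
Count of evens = 5
Final answer: 5


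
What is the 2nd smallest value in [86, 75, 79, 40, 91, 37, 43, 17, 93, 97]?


Sort ascending: [17, 37, 40, 43, 75, 79, 86, 91, 93, 97]
The 2nd element (1-indexed) is at index 1.
Value = 37
Final answer: 37


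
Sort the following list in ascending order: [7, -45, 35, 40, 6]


Original list: [7, -45, 35, 40, 6]
Repeatedly take the smallest remaining element:
  Remaining [7, -45, 35, 40, 6] -> smallest is -45
  Remaining [7, 35, 40, 6] -> smallest is 6
  Remaining [7, 35, 40] -> smallest is 7
  Remaining [35, 40] -> smallest is 35
  Remaining [40] -> smallest is 40
Collecting the picks in order gives the sorted list.
Final answer: [-45, 6, 7, 35, 40]


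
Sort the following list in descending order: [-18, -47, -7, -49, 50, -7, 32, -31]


Original list: [-18, -47, -7, -49, 50, -7, 32, -31]
Repeatedly take the largest remaining element:
  Remaining [-18, -47, -7, -49, 50, -7, 32, -31] -> largest is 50
  Remaining [-18, -47, -7, -49, -7, 32, -31] -> largest is 32
  Remaining [-18, -47, -7, -49, -7, -31] -> largest is -7
  Remaining [-18, -47, -49, -7, -31] -> largest is -7
  Remaining [-18, -47, -49, -31] -> largest is -18
  Remaining [-47, -49, -31] -> largest is -31
  Remaining [-47, -49] -> largest is -47
  Remaining [-49] -> largest is -49
Collecting the picks in order gives the descending list.
Final answer: [50, 32, -7, -7, -18, -31, -47, -49]


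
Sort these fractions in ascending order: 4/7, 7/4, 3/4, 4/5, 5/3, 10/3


Convert to decimal for comparison:
  4/7 = 0.5714
  7/4 = 1.75
  3/4 = 0.75
  4/5 = 0.8
  5/3 = 1.6667
  10/3 = 3.3333
Decimals in increasing order: 0.5714 < 0.75 < 0.8 < 1.6667 < 1.75 < 3.3333
Writing each back as its fraction gives the sorted order.
Final answer: 4/7, 3/4, 4/5, 5/3, 7/4, 10/3


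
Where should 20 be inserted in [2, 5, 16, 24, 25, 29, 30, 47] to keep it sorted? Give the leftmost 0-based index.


List is sorted: [2, 5, 16, 24, 25, 29, 30, 47]
We need the leftmost position where 20 can be inserted, i.e. the first index whose element is >= 20 (or the end of the list if none is).
Binary search with low=0, high=8 (0-based indices):
  low=0, high=8, mid=4: a[4]=25 >= 20, so high = 4
  low=0, high=4, mid=2: a[2]=16 < 20, so low = 3
  low=3, high=4, mid=3: a[3]=24 >= 20, so high = 3
Now low = high = 3, so the insertion index is 3.
Final answer: 3


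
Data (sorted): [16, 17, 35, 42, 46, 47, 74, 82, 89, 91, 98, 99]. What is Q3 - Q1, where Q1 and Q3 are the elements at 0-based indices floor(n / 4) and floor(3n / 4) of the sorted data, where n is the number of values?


The data has n = 12 elements.
Q1 index = floor(12 / 4) = floor(3) = 3; Q3 index = floor(3 * 12 / 4) = floor(9) = 9
Q1 = element at index 3 = 42
Q3 = element at index 9 = 91
IQR = 91 - 42 = 49
Final answer: 49


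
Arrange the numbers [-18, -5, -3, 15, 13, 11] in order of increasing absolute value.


Compute absolute values:
  |-18| = 18
  |-5| = 5
  |-3| = 3
  |15| = 15
  |13| = 13
  |11| = 11
Absolute values in increasing order: 3 < 5 < 11 < 13 < 15 < 18
Listing the original numbers in that order gives the answer.
Final answer: [-3, -5, 11, 13, 15, -18]


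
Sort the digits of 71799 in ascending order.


The number 71799 has digits: 7, 1, 7, 9, 9
Sorted: 1, 7, 7, 9, 9
Joining the sorted digits gives the result.
Final answer: 17799


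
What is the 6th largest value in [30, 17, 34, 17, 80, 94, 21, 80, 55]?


Sort descending: [94, 80, 80, 55, 34, 30, 21, 17, 17]
The 6th element (1-indexed) is at index 5.
Value = 30
Final answer: 30


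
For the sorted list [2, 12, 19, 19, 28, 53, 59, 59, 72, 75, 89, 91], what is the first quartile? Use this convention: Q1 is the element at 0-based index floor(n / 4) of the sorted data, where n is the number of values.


The list has n = 12 elements.
Q1 index = floor(12 / 4) = floor(3) = 3
Counting from index 0 in the sorted data, the element at index 3 is 19.
Final answer: 19


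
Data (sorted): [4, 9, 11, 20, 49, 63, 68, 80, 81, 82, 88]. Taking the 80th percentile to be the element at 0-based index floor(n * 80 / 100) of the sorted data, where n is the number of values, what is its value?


The dataset has n = 11 elements.
Index = floor(11 * 80 / 100) = floor(880 / 100) = floor(8.8) = 8
Counting from index 0 in the sorted data, the element at index 8 is 81.
Final answer: 81


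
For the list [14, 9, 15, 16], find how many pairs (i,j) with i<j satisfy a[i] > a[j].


For each element, count the later elements that are smaller than it:
  14 (index 0): smaller elements after it = [9] -> 1
  9 (index 1): smaller elements after it = [] -> 0
  15 (index 2): smaller elements after it = [] -> 0
Total inversions = 1 + 0 + 0 = 1
Final answer: 1


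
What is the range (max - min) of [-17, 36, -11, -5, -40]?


Maximum value: 36
Minimum value: -40
Range = 36 - (-40) = 76
Final answer: 76


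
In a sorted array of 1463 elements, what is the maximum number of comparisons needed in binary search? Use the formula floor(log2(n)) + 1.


Binary search halves the search space each step.
Maximum comparisons = floor(log2(1463)) + 1
log2(1463) = 10.5147
floor(log2(1463)) = 10, so 10 + 1 = 11
Final answer: 11


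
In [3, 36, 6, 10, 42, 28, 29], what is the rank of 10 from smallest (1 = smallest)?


Sort ascending: [3, 6, 10, 28, 29, 36, 42]
Find 10 in the sorted list.
10 is at position 3 (1-indexed).
Final answer: 3


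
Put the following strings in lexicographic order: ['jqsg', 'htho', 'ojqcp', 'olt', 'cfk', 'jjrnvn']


Compare strings character by character (the first differing letter decides):
  'cfk' < 'htho' since 'c' < 'h' at position 1
  'htho' < 'jjrnvn' since 'h' < 'j' at position 1
  'jjrnvn' < 'jqsg' since 'j' < 'q' at position 2
  'jqsg' < 'ojqcp' since 'j' < 'o' at position 1
  'ojqcp' < 'olt' since 'j' < 'l' at position 2
Chaining these comparisons gives the alphabetical order.
Final answer: ['cfk', 'htho', 'jjrnvn', 'jqsg', 'ojqcp', 'olt']


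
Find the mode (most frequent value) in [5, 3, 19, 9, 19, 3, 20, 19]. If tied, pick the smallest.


Count the frequency of each value:
  3 appears 2 time(s)
  5 appears 1 time(s)
  9 appears 1 time(s)
  19 appears 3 time(s)
  20 appears 1 time(s)
Maximum frequency is 3.
Only 19 reaches that frequency, so it is the mode.
Final answer: 19


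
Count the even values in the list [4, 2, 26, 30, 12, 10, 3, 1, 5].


Check each element:
  4 is even
  2 is even
  26 is even
  30 is even
  12 is even
  10 is even
  3 is odd
  1 is odd
  5 is odd
Evens: [4, 2, 26, 30, 12, 10]
Count of evens = 6
Final answer: 6


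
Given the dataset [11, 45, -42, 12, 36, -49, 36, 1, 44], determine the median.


First, sort the list: [-49, -42, 1, 11, 12, 36, 36, 44, 45]
The list has 9 elements (odd count).
The middle index is 4 (0-based), and the element there is 12.
Final answer: 12


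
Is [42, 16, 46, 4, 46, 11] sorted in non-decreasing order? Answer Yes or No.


Check consecutive pairs:
  42 <= 16? False
  16 <= 46? True
  46 <= 4? False
  4 <= 46? True
  46 <= 11? False
3 consecutive pair(s) are out of order, so the list is not sorted.
Final answer: No


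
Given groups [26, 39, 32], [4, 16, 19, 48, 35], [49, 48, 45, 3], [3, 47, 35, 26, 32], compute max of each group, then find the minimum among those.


Find max of each group:
  Group 1: [26, 39, 32] -> max = 39
  Group 2: [4, 16, 19, 48, 35] -> max = 48
  Group 3: [49, 48, 45, 3] -> max = 49
  Group 4: [3, 47, 35, 26, 32] -> max = 47
Maxes: [39, 48, 49, 47]
Minimum of maxes = 39
Final answer: 39


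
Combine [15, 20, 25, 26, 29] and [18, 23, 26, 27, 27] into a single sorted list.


List A: [15, 20, 25, 26, 29]
List B: [18, 23, 26, 27, 27]
Repeatedly compare the front elements and take the smaller:
  15 vs 18 -> take 15
  20 vs 18 -> take 18
  20 vs 23 -> take 20
  25 vs 23 -> take 23
  25 vs 26 -> take 25
  26 vs 26 -> take 26
  29 vs 26 -> take 26
  29 vs 27 -> take 27
  29 vs 27 -> take 27
  B is exhausted; append the rest of A: [29]
Final answer: [15, 18, 20, 23, 25, 26, 26, 27, 27, 29]


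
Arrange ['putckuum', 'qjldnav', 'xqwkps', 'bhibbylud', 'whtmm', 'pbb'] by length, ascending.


Compute lengths:
  'putckuum' has length 8
  'qjldnav' has length 7
  'xqwkps' has length 6
  'bhibbylud' has length 9
  'whtmm' has length 5
  'pbb' has length 3
Lengths in increasing order: 3 < 5 < 6 < 7 < 8 < 9
Listing the words in that order gives the answer.
Final answer: ['pbb', 'whtmm', 'xqwkps', 'qjldnav', 'putckuum', 'bhibbylud']


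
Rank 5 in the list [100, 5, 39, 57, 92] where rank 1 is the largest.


Sort descending: [100, 92, 57, 39, 5]
Find 5 in the sorted list.
5 is at position 5.
Final answer: 5


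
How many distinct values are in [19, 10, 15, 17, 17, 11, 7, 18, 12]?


List all unique values:
Distinct values: [7, 10, 11, 12, 15, 17, 18, 19]
Count = 8
Final answer: 8


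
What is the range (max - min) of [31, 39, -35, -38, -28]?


Maximum value: 39
Minimum value: -38
Range = 39 - (-38) = 77
Final answer: 77


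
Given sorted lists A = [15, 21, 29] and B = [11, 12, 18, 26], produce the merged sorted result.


List A: [15, 21, 29]
List B: [11, 12, 18, 26]
Repeatedly compare the front elements and take the smaller:
  15 vs 11 -> take 11
  15 vs 12 -> take 12
  15 vs 18 -> take 15
  21 vs 18 -> take 18
  21 vs 26 -> take 21
  29 vs 26 -> take 26
  B is exhausted; append the rest of A: [29]
Final answer: [11, 12, 15, 18, 21, 26, 29]


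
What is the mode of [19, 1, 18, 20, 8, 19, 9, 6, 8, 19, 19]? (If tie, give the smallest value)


Count the frequency of each value:
  1 appears 1 time(s)
  6 appears 1 time(s)
  8 appears 2 time(s)
  9 appears 1 time(s)
  18 appears 1 time(s)
  19 appears 4 time(s)
  20 appears 1 time(s)
Maximum frequency is 4.
Only 19 reaches that frequency, so it is the mode.
Final answer: 19


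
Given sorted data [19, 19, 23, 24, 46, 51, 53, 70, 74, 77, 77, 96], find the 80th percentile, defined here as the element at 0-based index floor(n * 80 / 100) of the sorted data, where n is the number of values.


The dataset has n = 12 elements.
Index = floor(12 * 80 / 100) = floor(960 / 100) = floor(9.6) = 9
Counting from index 0 in the sorted data, the element at index 9 is 77.
Final answer: 77


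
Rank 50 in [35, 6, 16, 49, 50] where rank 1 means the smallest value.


Sort ascending: [6, 16, 35, 49, 50]
Find 50 in the sorted list.
50 is at position 5 (1-indexed).
Final answer: 5


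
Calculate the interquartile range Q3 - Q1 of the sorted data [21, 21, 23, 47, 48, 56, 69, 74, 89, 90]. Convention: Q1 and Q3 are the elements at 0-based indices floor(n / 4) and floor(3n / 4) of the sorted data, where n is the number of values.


The data has n = 10 elements.
Q1 index = floor(10 / 4) = floor(2.5) = 2; Q3 index = floor(3 * 10 / 4) = floor(7.5) = 7
Q1 = element at index 2 = 23
Q3 = element at index 7 = 74
IQR = 74 - 23 = 51
Final answer: 51


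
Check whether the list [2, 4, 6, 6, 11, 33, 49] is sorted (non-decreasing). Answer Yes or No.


Check consecutive pairs:
  2 <= 4? True
  4 <= 6? True
  6 <= 6? True
  6 <= 11? True
  11 <= 33? True
  33 <= 49? True
Every consecutive pair is in order, so the list is non-decreasing.
Final answer: Yes


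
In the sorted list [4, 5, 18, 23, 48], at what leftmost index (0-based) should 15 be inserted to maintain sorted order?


List is sorted: [4, 5, 18, 23, 48]
We need the leftmost position where 15 can be inserted, i.e. the first index whose element is >= 15 (or the end of the list if none is).
Binary search with low=0, high=5 (0-based indices):
  low=0, high=5, mid=2: a[2]=18 >= 15, so high = 2
  low=0, high=2, mid=1: a[1]=5 < 15, so low = 2
Now low = high = 2, so the insertion index is 2.
Final answer: 2


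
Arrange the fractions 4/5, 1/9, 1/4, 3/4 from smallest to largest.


Convert to decimal for comparison:
  4/5 = 0.8
  1/9 = 0.1111
  1/4 = 0.25
  3/4 = 0.75
Decimals in increasing order: 0.1111 < 0.25 < 0.75 < 0.8
Writing each back as its fraction gives the sorted order.
Final answer: 1/9, 1/4, 3/4, 4/5


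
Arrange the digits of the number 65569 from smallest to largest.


The number 65569 has digits: 6, 5, 5, 6, 9
Sorted: 5, 5, 6, 6, 9
Joining the sorted digits gives the result.
Final answer: 55669


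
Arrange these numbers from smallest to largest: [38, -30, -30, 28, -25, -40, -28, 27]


Original list: [38, -30, -30, 28, -25, -40, -28, 27]
Repeatedly take the smallest remaining element:
  Remaining [38, -30, -30, 28, -25, -40, -28, 27] -> smallest is -40
  Remaining [38, -30, -30, 28, -25, -28, 27] -> smallest is -30
  Remaining [38, -30, 28, -25, -28, 27] -> smallest is -30
  Remaining [38, 28, -25, -28, 27] -> smallest is -28
  Remaining [38, 28, -25, 27] -> smallest is -25
  Remaining [38, 28, 27] -> smallest is 27
  Remaining [38, 28] -> smallest is 28
  Remaining [38] -> smallest is 38
Collecting the picks in order gives the sorted list.
Final answer: [-40, -30, -30, -28, -25, 27, 28, 38]


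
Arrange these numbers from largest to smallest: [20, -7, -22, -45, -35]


Original list: [20, -7, -22, -45, -35]
Repeatedly take the largest remaining element:
  Remaining [20, -7, -22, -45, -35] -> largest is 20
  Remaining [-7, -22, -45, -35] -> largest is -7
  Remaining [-22, -45, -35] -> largest is -22
  Remaining [-45, -35] -> largest is -35
  Remaining [-45] -> largest is -45
Collecting the picks in order gives the descending list.
Final answer: [20, -7, -22, -35, -45]


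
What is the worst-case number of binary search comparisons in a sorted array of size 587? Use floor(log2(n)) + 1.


Binary search halves the search space each step.
Maximum comparisons = floor(log2(587)) + 1
log2(587) = 9.1972
floor(log2(587)) = 9, so 9 + 1 = 10
Final answer: 10


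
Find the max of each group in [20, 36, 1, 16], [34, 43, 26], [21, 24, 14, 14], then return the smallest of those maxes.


Find max of each group:
  Group 1: [20, 36, 1, 16] -> max = 36
  Group 2: [34, 43, 26] -> max = 43
  Group 3: [21, 24, 14, 14] -> max = 24
Maxes: [36, 43, 24]
Minimum of maxes = 24
Final answer: 24


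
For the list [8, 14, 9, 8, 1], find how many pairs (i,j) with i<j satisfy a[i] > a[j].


For each element, count the later elements that are smaller than it:
  8 (index 0): smaller elements after it = [1] -> 1
  14 (index 1): smaller elements after it = [9, 8, 1] -> 3
  9 (index 2): smaller elements after it = [8, 1] -> 2
  8 (index 3): smaller elements after it = [1] -> 1
Total inversions = 1 + 3 + 2 + 1 = 7
Final answer: 7


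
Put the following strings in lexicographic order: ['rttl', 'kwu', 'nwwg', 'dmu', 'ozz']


Compare strings character by character (the first differing letter decides):
  'dmu' < 'kwu' since 'd' < 'k' at position 1
  'kwu' < 'nwwg' since 'k' < 'n' at position 1
  'nwwg' < 'ozz' since 'n' < 'o' at position 1
  'ozz' < 'rttl' since 'o' < 'r' at position 1
Chaining these comparisons gives the alphabetical order.
Final answer: ['dmu', 'kwu', 'nwwg', 'ozz', 'rttl']


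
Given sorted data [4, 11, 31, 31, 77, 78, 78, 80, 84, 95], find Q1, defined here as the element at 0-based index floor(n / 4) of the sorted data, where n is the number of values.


The list has n = 10 elements.
Q1 index = floor(10 / 4) = floor(2.5) = 2
Counting from index 0 in the sorted data, the element at index 2 is 31.
Final answer: 31


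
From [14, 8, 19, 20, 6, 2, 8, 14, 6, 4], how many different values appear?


List all unique values:
Distinct values: [2, 4, 6, 8, 14, 19, 20]
Count = 7
Final answer: 7


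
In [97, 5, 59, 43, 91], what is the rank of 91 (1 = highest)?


Sort descending: [97, 91, 59, 43, 5]
Find 91 in the sorted list.
91 is at position 2.
Final answer: 2


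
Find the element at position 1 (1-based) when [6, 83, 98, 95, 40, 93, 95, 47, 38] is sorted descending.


Sort descending: [98, 95, 95, 93, 83, 47, 40, 38, 6]
The 1st element (1-indexed) is at index 0.
Value = 98
Final answer: 98


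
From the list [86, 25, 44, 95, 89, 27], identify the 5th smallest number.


Sort ascending: [25, 27, 44, 86, 89, 95]
The 5th element (1-indexed) is at index 4.
Value = 89
Final answer: 89


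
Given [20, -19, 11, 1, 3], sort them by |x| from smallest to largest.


Compute absolute values:
  |20| = 20
  |-19| = 19
  |11| = 11
  |1| = 1
  |3| = 3
Absolute values in increasing order: 1 < 3 < 11 < 19 < 20
Listing the original numbers in that order gives the answer.
Final answer: [1, 3, 11, -19, 20]


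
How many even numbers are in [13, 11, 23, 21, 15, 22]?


Check each element:
  13 is odd
  11 is odd
  23 is odd
  21 is odd
  15 is odd
  22 is even
Evens: [22]
Count of evens = 1
Final answer: 1


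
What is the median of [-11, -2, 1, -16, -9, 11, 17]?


First, sort the list: [-16, -11, -9, -2, 1, 11, 17]
The list has 7 elements (odd count).
The middle index is 3 (0-based), and the element there is -2.
Final answer: -2


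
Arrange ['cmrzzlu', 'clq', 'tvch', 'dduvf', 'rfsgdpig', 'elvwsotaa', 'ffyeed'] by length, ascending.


Compute lengths:
  'cmrzzlu' has length 7
  'clq' has length 3
  'tvch' has length 4
  'dduvf' has length 5
  'rfsgdpig' has length 8
  'elvwsotaa' has length 9
  'ffyeed' has length 6
Lengths in increasing order: 3 < 4 < 5 < 6 < 7 < 8 < 9
Listing the words in that order gives the answer.
Final answer: ['clq', 'tvch', 'dduvf', 'ffyeed', 'cmrzzlu', 'rfsgdpig', 'elvwsotaa']


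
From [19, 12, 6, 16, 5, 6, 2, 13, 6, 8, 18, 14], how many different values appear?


List all unique values:
Distinct values: [2, 5, 6, 8, 12, 13, 14, 16, 18, 19]
Count = 10
Final answer: 10


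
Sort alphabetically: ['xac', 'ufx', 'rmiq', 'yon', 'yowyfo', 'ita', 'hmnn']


Compare strings character by character (the first differing letter decides):
  'hmnn' < 'ita' since 'h' < 'i' at position 1
  'ita' < 'rmiq' since 'i' < 'r' at position 1
  'rmiq' < 'ufx' since 'r' < 'u' at position 1
  'ufx' < 'xac' since 'u' < 'x' at position 1
  'xac' < 'yon' since 'x' < 'y' at position 1
  'yon' < 'yowyfo' since 'n' < 'w' at position 3
Chaining these comparisons gives the alphabetical order.
Final answer: ['hmnn', 'ita', 'rmiq', 'ufx', 'xac', 'yon', 'yowyfo']


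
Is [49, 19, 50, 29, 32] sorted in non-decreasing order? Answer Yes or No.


Check consecutive pairs:
  49 <= 19? False
  19 <= 50? True
  50 <= 29? False
  29 <= 32? True
2 consecutive pair(s) are out of order, so the list is not sorted.
Final answer: No


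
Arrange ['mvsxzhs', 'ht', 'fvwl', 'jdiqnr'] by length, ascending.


Compute lengths:
  'mvsxzhs' has length 7
  'ht' has length 2
  'fvwl' has length 4
  'jdiqnr' has length 6
Lengths in increasing order: 2 < 4 < 6 < 7
Listing the words in that order gives the answer.
Final answer: ['ht', 'fvwl', 'jdiqnr', 'mvsxzhs']


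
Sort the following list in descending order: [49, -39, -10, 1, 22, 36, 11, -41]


Original list: [49, -39, -10, 1, 22, 36, 11, -41]
Repeatedly take the largest remaining element:
  Remaining [49, -39, -10, 1, 22, 36, 11, -41] -> largest is 49
  Remaining [-39, -10, 1, 22, 36, 11, -41] -> largest is 36
  Remaining [-39, -10, 1, 22, 11, -41] -> largest is 22
  Remaining [-39, -10, 1, 11, -41] -> largest is 11
  Remaining [-39, -10, 1, -41] -> largest is 1
  Remaining [-39, -10, -41] -> largest is -10
  Remaining [-39, -41] -> largest is -39
  Remaining [-41] -> largest is -41
Collecting the picks in order gives the descending list.
Final answer: [49, 36, 22, 11, 1, -10, -39, -41]


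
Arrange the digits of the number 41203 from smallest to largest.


The number 41203 has digits: 4, 1, 2, 0, 3
Sorted: 0, 1, 2, 3, 4
Joining the sorted digits gives the result.
Final answer: 01234


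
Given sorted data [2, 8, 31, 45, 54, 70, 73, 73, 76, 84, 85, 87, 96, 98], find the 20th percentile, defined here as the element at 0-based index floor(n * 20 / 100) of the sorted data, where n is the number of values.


The dataset has n = 14 elements.
Index = floor(14 * 20 / 100) = floor(280 / 100) = floor(2.8) = 2
Counting from index 0 in the sorted data, the element at index 2 is 31.
Final answer: 31


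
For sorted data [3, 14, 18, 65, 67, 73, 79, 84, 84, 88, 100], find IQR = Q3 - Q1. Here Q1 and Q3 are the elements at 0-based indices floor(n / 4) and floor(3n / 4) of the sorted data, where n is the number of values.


The data has n = 11 elements.
Q1 index = floor(11 / 4) = floor(2.75) = 2; Q3 index = floor(3 * 11 / 4) = floor(8.25) = 8
Q1 = element at index 2 = 18
Q3 = element at index 8 = 84
IQR = 84 - 18 = 66
Final answer: 66


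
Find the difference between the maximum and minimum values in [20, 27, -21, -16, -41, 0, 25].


Maximum value: 27
Minimum value: -41
Range = 27 - (-41) = 68
Final answer: 68


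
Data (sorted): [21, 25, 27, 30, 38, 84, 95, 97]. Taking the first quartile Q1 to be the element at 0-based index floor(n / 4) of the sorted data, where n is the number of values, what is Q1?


The list has n = 8 elements.
Q1 index = floor(8 / 4) = floor(2) = 2
Counting from index 0 in the sorted data, the element at index 2 is 27.
Final answer: 27


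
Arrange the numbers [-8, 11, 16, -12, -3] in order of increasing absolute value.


Compute absolute values:
  |-8| = 8
  |11| = 11
  |16| = 16
  |-12| = 12
  |-3| = 3
Absolute values in increasing order: 3 < 8 < 11 < 12 < 16
Listing the original numbers in that order gives the answer.
Final answer: [-3, -8, 11, -12, 16]


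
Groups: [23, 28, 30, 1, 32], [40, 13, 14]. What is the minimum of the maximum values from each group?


Find max of each group:
  Group 1: [23, 28, 30, 1, 32] -> max = 32
  Group 2: [40, 13, 14] -> max = 40
Maxes: [32, 40]
Minimum of maxes = 32
Final answer: 32


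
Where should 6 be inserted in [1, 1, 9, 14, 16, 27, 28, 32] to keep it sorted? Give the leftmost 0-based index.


List is sorted: [1, 1, 9, 14, 16, 27, 28, 32]
We need the leftmost position where 6 can be inserted, i.e. the first index whose element is >= 6 (or the end of the list if none is).
Binary search with low=0, high=8 (0-based indices):
  low=0, high=8, mid=4: a[4]=16 >= 6, so high = 4
  low=0, high=4, mid=2: a[2]=9 >= 6, so high = 2
  low=0, high=2, mid=1: a[1]=1 < 6, so low = 2
Now low = high = 2, so the insertion index is 2.
Final answer: 2


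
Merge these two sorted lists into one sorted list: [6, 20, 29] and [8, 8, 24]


List A: [6, 20, 29]
List B: [8, 8, 24]
Repeatedly compare the front elements and take the smaller:
  6 vs 8 -> take 6
  20 vs 8 -> take 8
  20 vs 8 -> take 8
  20 vs 24 -> take 20
  29 vs 24 -> take 24
  B is exhausted; append the rest of A: [29]
Final answer: [6, 8, 8, 20, 24, 29]


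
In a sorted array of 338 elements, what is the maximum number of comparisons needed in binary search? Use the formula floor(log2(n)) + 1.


Binary search halves the search space each step.
Maximum comparisons = floor(log2(338)) + 1
log2(338) = 8.4009
floor(log2(338)) = 8, so 8 + 1 = 9
Final answer: 9


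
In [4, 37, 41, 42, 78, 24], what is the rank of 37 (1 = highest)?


Sort descending: [78, 42, 41, 37, 24, 4]
Find 37 in the sorted list.
37 is at position 4.
Final answer: 4


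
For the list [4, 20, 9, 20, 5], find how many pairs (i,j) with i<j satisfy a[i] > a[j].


For each element, count the later elements that are smaller than it:
  4 (index 0): smaller elements after it = [] -> 0
  20 (index 1): smaller elements after it = [9, 5] -> 2
  9 (index 2): smaller elements after it = [5] -> 1
  20 (index 3): smaller elements after it = [5] -> 1
Total inversions = 0 + 2 + 1 + 1 = 4
Final answer: 4


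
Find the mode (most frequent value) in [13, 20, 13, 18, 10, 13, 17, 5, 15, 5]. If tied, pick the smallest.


Count the frequency of each value:
  5 appears 2 time(s)
  10 appears 1 time(s)
  13 appears 3 time(s)
  15 appears 1 time(s)
  17 appears 1 time(s)
  18 appears 1 time(s)
  20 appears 1 time(s)
Maximum frequency is 3.
Only 13 reaches that frequency, so it is the mode.
Final answer: 13


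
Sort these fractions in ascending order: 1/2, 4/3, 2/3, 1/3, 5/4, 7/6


Convert to decimal for comparison:
  1/2 = 0.5
  4/3 = 1.3333
  2/3 = 0.6667
  1/3 = 0.3333
  5/4 = 1.25
  7/6 = 1.1667
Decimals in increasing order: 0.3333 < 0.5 < 0.6667 < 1.1667 < 1.25 < 1.3333
Writing each back as its fraction gives the sorted order.
Final answer: 1/3, 1/2, 2/3, 7/6, 5/4, 4/3


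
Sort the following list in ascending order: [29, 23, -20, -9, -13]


Original list: [29, 23, -20, -9, -13]
Repeatedly take the smallest remaining element:
  Remaining [29, 23, -20, -9, -13] -> smallest is -20
  Remaining [29, 23, -9, -13] -> smallest is -13
  Remaining [29, 23, -9] -> smallest is -9
  Remaining [29, 23] -> smallest is 23
  Remaining [29] -> smallest is 29
Collecting the picks in order gives the sorted list.
Final answer: [-20, -13, -9, 23, 29]


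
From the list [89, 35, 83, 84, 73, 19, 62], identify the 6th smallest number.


Sort ascending: [19, 35, 62, 73, 83, 84, 89]
The 6th element (1-indexed) is at index 5.
Value = 84
Final answer: 84
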